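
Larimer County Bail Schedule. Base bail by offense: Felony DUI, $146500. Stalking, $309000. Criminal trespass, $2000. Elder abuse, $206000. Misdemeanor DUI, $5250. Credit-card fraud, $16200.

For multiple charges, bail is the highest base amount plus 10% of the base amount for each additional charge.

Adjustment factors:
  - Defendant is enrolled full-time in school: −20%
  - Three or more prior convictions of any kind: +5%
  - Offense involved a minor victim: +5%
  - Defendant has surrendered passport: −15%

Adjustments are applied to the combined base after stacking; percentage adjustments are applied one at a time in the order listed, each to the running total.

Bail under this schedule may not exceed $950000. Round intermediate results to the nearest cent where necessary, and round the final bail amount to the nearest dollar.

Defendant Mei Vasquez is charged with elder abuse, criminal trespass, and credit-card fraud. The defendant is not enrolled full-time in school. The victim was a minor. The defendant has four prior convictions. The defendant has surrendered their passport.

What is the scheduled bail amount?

Base amounts from the schedule: elder abuse $206000; criminal trespass $2000; credit-card fraud $16200.
Stacking rule: highest base plus 10% of each additional charge. Highest is elder abuse at $206000. Additional: $2000 × 10% = $200; $16200 × 10% = $1620. Combined base = $206000 + $1820 = $207820.
Three or more prior convictions of any kind (+5%): $207820 × 1.05 = $218211.
Offense involved a minor victim (+5%): $218211 × 1.05 = $229121.55.
Defendant has surrendered passport (−15%): $229121.55 × 0.85 = $194753.32.
$194753.32 is within the $950000 maximum.
Rounded to the nearest dollar: $194753.

$194753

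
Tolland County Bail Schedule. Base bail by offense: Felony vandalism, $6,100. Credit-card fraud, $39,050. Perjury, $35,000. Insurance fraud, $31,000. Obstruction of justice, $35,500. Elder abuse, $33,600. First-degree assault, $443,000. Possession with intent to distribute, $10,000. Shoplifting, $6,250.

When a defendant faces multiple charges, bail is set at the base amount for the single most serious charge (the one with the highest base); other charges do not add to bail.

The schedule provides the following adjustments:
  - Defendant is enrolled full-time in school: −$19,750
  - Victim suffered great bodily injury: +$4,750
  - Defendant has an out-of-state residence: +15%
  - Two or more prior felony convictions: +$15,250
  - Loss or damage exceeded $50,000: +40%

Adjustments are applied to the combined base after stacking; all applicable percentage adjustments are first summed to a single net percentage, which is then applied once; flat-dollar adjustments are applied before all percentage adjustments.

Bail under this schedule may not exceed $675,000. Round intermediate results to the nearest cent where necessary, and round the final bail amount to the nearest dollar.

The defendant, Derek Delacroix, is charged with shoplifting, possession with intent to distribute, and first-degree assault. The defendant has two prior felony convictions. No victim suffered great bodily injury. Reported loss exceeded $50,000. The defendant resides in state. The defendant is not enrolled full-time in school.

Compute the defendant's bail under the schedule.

$641,550

Base amounts from the schedule: shoplifting $6,250; possession with intent to distribute $10,000; first-degree assault $443,000.
Stacking rule: use the highest base only. Highest is first-degree assault at $443,000. Combined base = $443,000.
Two or more prior felony convictions (+$15,250 flat): $443,000 + $15,250 = $458,250.
Loss or damage exceeded $50,000 (+40%): $458,250 × 1.4 = $641,550.
$641,550 is within the $675,000 maximum.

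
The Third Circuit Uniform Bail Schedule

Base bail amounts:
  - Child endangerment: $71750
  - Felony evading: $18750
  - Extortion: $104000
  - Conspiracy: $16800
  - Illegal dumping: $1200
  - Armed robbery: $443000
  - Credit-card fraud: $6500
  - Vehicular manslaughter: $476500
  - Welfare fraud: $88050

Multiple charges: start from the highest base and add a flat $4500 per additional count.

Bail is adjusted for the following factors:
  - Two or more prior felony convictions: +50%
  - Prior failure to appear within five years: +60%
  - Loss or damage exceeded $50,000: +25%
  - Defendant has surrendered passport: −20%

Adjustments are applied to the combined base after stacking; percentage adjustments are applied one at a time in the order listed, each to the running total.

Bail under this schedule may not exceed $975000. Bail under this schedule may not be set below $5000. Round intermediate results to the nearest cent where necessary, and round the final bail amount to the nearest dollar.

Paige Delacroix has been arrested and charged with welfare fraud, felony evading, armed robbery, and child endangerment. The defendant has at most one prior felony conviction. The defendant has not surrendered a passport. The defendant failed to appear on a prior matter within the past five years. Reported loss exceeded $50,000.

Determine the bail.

Base amounts from the schedule: welfare fraud $88050; felony evading $18750; armed robbery $443000; child endangerment $71750.
Stacking rule: highest base plus $4500 per additional charge. Highest is armed robbery at $443000; 3 additional charges → +$13500. Combined base = $456500.
Prior failure to appear within five years (+60%): $456500 × 1.6 = $730400.
Loss or damage exceeded $50,000 (+25%): $730400 × 1.25 = $913000.
$913000 is within the $975000 maximum.
$913000 is at or above the $5000 minimum.

$913000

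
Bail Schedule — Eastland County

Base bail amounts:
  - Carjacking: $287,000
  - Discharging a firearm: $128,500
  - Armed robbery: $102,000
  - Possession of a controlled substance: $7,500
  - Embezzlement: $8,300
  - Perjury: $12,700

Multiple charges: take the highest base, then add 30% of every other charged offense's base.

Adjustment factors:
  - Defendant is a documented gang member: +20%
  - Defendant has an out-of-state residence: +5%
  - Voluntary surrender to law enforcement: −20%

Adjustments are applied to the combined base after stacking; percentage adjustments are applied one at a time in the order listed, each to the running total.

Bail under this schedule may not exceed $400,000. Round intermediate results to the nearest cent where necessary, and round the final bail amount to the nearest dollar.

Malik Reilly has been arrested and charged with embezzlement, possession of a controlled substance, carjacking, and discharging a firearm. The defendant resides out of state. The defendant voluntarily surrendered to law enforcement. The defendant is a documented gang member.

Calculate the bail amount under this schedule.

Base amounts from the schedule: embezzlement $8,300; possession of a controlled substance $7,500; carjacking $287,000; discharging a firearm $128,500.
Stacking rule: highest base plus 30% of each additional charge. Highest is carjacking at $287,000. Additional: $8,300 × 30% = $2,490; $7,500 × 30% = $2,250; $128,500 × 30% = $38,550. Combined base = $287,000 + $43,290 = $330,290.
Defendant is a documented gang member (+20%): $330,290 × 1.2 = $396,348.
Defendant has an out-of-state residence (+5%): $396,348 × 1.05 = $416,165.40.
Voluntary surrender to law enforcement (−20%): $416,165.40 × 0.8 = $332,932.32.
$332,932.32 is within the $400,000 maximum.
Rounded to the nearest dollar: $332,932.

$332,932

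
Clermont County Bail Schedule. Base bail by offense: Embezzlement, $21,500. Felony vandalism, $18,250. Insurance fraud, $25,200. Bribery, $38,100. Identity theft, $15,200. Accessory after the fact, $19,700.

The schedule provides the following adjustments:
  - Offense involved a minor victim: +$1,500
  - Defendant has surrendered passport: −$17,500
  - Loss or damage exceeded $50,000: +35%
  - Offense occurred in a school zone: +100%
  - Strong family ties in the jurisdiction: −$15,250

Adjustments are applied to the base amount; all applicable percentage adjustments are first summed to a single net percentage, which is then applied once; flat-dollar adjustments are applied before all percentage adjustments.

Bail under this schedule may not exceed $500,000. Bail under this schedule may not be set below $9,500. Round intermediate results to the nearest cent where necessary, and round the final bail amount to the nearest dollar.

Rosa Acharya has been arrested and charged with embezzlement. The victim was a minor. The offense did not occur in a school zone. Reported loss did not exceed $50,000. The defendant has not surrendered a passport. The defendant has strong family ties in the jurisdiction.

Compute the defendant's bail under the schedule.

Base amounts from the schedule: embezzlement $21,500.
Single charge. Combined base = $21,500.
Offense involved a minor victim (+$1,500 flat): $21,500 + $1,500 = $23,000.
Strong family ties in the jurisdiction (−$15,250 flat): $23,000 − $15,250 = $7,750.
$7,750 is within the $500,000 maximum.
Result $7,750 is below the minimum of $9,500; bail is set at the minimum $9,500.

$9,500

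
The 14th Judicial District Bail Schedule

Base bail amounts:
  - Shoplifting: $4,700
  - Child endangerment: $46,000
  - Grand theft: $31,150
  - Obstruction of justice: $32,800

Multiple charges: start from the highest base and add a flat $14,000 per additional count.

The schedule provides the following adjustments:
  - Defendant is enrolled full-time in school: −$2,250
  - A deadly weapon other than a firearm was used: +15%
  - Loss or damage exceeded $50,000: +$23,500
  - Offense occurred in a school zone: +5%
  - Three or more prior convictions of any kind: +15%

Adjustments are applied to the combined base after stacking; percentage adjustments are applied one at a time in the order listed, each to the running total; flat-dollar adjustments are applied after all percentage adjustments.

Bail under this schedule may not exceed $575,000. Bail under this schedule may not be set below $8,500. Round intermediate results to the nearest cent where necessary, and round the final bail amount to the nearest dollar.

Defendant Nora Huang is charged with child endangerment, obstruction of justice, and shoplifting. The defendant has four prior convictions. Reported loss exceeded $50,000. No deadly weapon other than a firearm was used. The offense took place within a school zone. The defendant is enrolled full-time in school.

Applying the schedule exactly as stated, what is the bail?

$110,605

Base amounts from the schedule: child endangerment $46,000; obstruction of justice $32,800; shoplifting $4,700.
Stacking rule: highest base plus $14,000 per additional charge. Highest is child endangerment at $46,000; 2 additional charges → +$28,000. Combined base = $74,000.
Offense occurred in a school zone (+5%): $74,000 × 1.05 = $77,700.
Three or more prior convictions of any kind (+15%): $77,700 × 1.15 = $89,355.
Defendant is enrolled full-time in school (−$2,250 flat): $89,355 − $2,250 = $87,105.
Loss or damage exceeded $50,000 (+$23,500 flat): $87,105 + $23,500 = $110,605.
$110,605 is within the $575,000 maximum.
$110,605 is at or above the $8,500 minimum.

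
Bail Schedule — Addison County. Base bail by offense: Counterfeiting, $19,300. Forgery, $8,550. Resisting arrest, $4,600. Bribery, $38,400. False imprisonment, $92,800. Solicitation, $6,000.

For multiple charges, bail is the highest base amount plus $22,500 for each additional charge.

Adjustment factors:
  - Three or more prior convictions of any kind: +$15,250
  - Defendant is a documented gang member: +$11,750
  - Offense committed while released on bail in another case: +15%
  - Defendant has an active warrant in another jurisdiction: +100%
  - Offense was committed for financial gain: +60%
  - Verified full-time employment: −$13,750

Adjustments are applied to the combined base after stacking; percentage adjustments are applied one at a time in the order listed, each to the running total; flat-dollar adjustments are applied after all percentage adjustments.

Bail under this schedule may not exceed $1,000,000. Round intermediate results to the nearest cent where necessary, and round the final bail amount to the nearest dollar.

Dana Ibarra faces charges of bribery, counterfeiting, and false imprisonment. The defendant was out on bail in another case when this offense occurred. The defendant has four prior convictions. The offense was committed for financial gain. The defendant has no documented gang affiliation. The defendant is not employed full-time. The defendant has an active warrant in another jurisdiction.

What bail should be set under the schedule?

$522,354

Base amounts from the schedule: bribery $38,400; counterfeiting $19,300; false imprisonment $92,800.
Stacking rule: highest base plus $22,500 per additional charge. Highest is false imprisonment at $92,800; 2 additional charges → +$45,000. Combined base = $137,800.
Offense committed while released on bail in another case (+15%): $137,800 × 1.15 = $158,470.
Defendant has an active warrant in another jurisdiction (+100%): $158,470 × 2 = $316,940.
Offense was committed for financial gain (+60%): $316,940 × 1.6 = $507,104.
Three or more prior convictions of any kind (+$15,250 flat): $507,104 + $15,250 = $522,354.
$522,354 is within the $1,000,000 maximum.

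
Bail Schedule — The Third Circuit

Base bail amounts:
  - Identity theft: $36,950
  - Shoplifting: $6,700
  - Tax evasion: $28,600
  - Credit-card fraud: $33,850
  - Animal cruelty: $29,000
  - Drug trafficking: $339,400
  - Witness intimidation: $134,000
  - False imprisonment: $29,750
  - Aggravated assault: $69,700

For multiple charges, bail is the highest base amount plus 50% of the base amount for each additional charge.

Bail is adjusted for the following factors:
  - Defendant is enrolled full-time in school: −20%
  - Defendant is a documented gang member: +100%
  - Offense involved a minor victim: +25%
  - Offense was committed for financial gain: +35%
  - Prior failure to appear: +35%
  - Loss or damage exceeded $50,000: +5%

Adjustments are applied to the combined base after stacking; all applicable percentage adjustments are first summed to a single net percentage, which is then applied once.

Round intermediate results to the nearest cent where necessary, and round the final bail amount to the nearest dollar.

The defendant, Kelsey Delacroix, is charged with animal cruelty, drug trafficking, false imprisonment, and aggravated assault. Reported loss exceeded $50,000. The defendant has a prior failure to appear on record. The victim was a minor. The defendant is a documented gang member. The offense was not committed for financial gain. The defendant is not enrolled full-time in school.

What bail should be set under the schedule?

Base amounts from the schedule: animal cruelty $29,000; drug trafficking $339,400; false imprisonment $29,750; aggravated assault $69,700.
Stacking rule: highest base plus 50% of each additional charge. Highest is drug trafficking at $339,400. Additional: $29,000 × 50% = $14,500; $29,750 × 50% = $14,875; $69,700 × 50% = $34,850. Combined base = $339,400 + $64,225 = $403,625.
Net percentage adjustment: +100% +25% +35% +5% = +165%. $403,625 × 2.65 = $1,069,606.25.
Rounded to the nearest dollar: $1,069,606.

$1,069,606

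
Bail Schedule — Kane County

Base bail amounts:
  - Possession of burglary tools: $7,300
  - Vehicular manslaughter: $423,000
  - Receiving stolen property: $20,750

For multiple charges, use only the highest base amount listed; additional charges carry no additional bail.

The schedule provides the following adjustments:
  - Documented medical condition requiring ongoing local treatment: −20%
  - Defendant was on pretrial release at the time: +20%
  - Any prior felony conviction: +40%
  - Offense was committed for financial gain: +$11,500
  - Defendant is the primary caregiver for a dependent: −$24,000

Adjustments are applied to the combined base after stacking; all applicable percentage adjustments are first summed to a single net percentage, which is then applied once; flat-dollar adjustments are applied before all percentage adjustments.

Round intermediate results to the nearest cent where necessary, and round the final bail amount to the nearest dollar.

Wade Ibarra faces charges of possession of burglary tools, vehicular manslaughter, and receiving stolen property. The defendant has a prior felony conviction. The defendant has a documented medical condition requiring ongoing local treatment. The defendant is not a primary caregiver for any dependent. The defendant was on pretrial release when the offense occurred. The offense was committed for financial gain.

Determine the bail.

$608,300

Base amounts from the schedule: possession of burglary tools $7,300; vehicular manslaughter $423,000; receiving stolen property $20,750.
Stacking rule: use the highest base only. Highest is vehicular manslaughter at $423,000. Combined base = $423,000.
Offense was committed for financial gain (+$11,500 flat): $423,000 + $11,500 = $434,500.
Net percentage adjustment: −20% +20% +40% = +40%. $434,500 × 1.4 = $608,300.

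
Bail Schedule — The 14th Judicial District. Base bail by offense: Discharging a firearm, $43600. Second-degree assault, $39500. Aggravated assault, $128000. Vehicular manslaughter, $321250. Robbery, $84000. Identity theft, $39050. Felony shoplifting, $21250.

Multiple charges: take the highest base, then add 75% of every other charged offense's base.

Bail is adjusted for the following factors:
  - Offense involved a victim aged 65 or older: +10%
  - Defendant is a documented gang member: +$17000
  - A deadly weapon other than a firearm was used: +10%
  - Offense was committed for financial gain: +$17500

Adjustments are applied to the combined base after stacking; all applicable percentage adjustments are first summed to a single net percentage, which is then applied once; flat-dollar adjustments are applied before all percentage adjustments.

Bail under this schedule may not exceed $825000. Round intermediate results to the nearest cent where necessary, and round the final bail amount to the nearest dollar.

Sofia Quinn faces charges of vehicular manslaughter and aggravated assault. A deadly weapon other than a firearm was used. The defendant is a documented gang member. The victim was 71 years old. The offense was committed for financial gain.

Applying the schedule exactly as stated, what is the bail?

Base amounts from the schedule: vehicular manslaughter $321250; aggravated assault $128000.
Stacking rule: highest base plus 75% of each additional charge. Highest is vehicular manslaughter at $321250. Additional: $128000 × 75% = $96000. Combined base = $321250 + $96000 = $417250.
Defendant is a documented gang member (+$17000 flat): $417250 + $17000 = $434250.
Offense was committed for financial gain (+$17500 flat): $434250 + $17500 = $451750.
Net percentage adjustment: +10% +10% = +20%. $451750 × 1.2 = $542100.
$542100 is within the $825000 maximum.

$542100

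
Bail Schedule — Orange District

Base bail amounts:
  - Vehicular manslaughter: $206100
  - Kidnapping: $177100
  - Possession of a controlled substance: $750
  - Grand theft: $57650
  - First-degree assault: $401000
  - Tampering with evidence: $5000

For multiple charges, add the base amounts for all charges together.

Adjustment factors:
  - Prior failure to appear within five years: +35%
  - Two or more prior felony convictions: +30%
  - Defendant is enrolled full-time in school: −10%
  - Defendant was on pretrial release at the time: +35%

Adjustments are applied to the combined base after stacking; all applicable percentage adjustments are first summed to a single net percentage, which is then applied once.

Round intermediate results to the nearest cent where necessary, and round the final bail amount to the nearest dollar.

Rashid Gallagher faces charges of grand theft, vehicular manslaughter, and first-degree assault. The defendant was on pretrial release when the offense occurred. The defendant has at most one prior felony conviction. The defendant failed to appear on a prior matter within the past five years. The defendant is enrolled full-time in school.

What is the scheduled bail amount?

Base amounts from the schedule: grand theft $57650; vehicular manslaughter $206100; first-degree assault $401000.
Stacking rule: sum of all bases. $57650 + $206100 + $401000 = $664750.
Net percentage adjustment: +35% −10% +35% = +60%. $664750 × 1.6 = $1063600.

$1063600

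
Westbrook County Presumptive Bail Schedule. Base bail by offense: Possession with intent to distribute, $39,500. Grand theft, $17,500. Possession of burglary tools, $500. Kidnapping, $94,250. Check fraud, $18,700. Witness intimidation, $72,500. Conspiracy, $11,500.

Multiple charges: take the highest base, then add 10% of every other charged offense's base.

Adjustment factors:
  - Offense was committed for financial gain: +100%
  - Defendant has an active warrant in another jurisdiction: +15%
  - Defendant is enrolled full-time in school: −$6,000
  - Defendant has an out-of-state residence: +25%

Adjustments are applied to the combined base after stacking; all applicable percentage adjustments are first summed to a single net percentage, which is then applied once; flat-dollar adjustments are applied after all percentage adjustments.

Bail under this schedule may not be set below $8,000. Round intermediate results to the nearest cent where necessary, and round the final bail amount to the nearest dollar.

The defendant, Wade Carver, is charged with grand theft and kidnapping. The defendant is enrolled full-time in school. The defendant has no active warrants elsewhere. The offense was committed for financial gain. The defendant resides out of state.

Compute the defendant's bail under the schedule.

$210,000

Base amounts from the schedule: grand theft $17,500; kidnapping $94,250.
Stacking rule: highest base plus 10% of each additional charge. Highest is kidnapping at $94,250. Additional: $17,500 × 10% = $1,750. Combined base = $94,250 + $1,750 = $96,000.
Net percentage adjustment: +100% +25% = +125%. $96,000 × 2.25 = $216,000.
Defendant is enrolled full-time in school (−$6,000 flat): $216,000 − $6,000 = $210,000.
$210,000 is at or above the $8,000 minimum.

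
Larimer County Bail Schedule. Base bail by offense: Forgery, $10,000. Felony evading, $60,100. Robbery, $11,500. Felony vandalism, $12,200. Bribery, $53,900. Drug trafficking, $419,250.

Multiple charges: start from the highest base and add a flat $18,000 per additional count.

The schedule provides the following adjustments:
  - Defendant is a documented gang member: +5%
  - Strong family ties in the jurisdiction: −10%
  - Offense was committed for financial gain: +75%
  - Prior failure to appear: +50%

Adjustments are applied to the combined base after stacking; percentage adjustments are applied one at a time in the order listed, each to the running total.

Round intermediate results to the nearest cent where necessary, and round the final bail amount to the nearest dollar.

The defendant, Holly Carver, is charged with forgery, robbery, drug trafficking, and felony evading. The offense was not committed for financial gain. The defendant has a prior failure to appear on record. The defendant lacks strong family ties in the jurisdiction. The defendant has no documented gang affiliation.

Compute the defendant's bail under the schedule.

$709,875

Base amounts from the schedule: forgery $10,000; robbery $11,500; drug trafficking $419,250; felony evading $60,100.
Stacking rule: highest base plus $18,000 per additional charge. Highest is drug trafficking at $419,250; 3 additional charges → +$54,000. Combined base = $473,250.
Prior failure to appear (+50%): $473,250 × 1.5 = $709,875.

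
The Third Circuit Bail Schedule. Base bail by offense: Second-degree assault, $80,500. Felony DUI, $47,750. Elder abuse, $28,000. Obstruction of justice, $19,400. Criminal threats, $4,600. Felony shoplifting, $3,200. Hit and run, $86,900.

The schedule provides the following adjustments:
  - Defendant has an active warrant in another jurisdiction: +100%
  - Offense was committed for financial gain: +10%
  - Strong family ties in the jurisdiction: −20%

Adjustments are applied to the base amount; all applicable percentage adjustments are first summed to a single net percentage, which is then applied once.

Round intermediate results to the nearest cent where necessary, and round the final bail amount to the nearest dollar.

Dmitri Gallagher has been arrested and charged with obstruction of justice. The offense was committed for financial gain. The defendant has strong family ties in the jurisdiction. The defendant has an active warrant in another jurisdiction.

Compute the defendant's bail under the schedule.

Base amounts from the schedule: obstruction of justice $19,400.
Single charge. Combined base = $19,400.
Net percentage adjustment: +100% +10% −20% = +90%. $19,400 × 1.9 = $36,860.

$36,860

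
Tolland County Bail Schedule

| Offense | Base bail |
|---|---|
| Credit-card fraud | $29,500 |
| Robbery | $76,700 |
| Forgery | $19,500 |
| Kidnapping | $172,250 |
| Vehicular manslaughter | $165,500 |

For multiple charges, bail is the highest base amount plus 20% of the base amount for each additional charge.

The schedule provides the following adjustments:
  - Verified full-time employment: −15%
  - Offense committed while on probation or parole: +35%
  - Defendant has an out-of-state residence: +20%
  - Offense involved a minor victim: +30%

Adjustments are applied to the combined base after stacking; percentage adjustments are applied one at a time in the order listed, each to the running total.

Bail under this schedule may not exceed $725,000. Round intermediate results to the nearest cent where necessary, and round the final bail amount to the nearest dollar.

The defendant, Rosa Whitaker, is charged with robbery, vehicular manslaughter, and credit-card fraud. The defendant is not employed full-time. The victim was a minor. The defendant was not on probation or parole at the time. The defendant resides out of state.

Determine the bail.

$291,314

Base amounts from the schedule: robbery $76,700; vehicular manslaughter $165,500; credit-card fraud $29,500.
Stacking rule: highest base plus 20% of each additional charge. Highest is vehicular manslaughter at $165,500. Additional: $76,700 × 20% = $15,340; $29,500 × 20% = $5,900. Combined base = $165,500 + $21,240 = $186,740.
Defendant has an out-of-state residence (+20%): $186,740 × 1.2 = $224,088.
Offense involved a minor victim (+30%): $224,088 × 1.3 = $291,314.40.
$291,314.40 is within the $725,000 maximum.
Rounded to the nearest dollar: $291,314.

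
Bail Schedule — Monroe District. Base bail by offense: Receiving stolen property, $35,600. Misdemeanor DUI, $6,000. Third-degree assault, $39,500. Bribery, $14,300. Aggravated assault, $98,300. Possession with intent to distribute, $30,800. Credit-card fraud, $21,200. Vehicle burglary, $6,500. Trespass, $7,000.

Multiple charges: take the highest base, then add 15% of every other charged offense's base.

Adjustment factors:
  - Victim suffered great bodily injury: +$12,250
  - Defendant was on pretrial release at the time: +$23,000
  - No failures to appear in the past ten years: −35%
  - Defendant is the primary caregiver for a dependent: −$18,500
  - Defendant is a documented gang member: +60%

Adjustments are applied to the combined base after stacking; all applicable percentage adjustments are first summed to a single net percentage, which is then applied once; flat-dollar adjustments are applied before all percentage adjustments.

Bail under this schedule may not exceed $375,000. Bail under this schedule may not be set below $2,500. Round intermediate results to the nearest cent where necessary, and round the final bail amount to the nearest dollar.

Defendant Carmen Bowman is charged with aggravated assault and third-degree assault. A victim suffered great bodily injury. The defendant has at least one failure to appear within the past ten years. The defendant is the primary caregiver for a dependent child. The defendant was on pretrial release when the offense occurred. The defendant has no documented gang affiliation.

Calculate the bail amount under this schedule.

Base amounts from the schedule: aggravated assault $98,300; third-degree assault $39,500.
Stacking rule: highest base plus 15% of each additional charge. Highest is aggravated assault at $98,300. Additional: $39,500 × 15% = $5,925. Combined base = $98,300 + $5,925 = $104,225.
Victim suffered great bodily injury (+$12,250 flat): $104,225 + $12,250 = $116,475.
Defendant was on pretrial release at the time (+$23,000 flat): $116,475 + $23,000 = $139,475.
Defendant is the primary caregiver for a dependent (−$18,500 flat): $139,475 − $18,500 = $120,975.
$120,975 is within the $375,000 maximum.
$120,975 is at or above the $2,500 minimum.

$120,975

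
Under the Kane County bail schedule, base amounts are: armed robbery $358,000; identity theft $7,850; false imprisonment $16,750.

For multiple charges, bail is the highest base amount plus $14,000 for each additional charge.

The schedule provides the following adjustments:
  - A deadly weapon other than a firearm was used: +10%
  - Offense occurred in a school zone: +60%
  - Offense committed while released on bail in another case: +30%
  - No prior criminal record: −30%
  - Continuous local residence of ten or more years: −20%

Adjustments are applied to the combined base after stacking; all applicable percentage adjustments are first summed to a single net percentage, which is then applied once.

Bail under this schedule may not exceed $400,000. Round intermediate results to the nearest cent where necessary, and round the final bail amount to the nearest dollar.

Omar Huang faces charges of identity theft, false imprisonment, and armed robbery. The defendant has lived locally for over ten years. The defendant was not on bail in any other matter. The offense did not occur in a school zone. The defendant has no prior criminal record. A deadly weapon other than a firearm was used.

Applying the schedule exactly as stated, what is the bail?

$231,600

Base amounts from the schedule: identity theft $7,850; false imprisonment $16,750; armed robbery $358,000.
Stacking rule: highest base plus $14,000 per additional charge. Highest is armed robbery at $358,000; 2 additional charges → +$28,000. Combined base = $386,000.
Net percentage adjustment: +10% −30% −20% = −40%. $386,000 × 0.6 = $231,600.
$231,600 is within the $400,000 maximum.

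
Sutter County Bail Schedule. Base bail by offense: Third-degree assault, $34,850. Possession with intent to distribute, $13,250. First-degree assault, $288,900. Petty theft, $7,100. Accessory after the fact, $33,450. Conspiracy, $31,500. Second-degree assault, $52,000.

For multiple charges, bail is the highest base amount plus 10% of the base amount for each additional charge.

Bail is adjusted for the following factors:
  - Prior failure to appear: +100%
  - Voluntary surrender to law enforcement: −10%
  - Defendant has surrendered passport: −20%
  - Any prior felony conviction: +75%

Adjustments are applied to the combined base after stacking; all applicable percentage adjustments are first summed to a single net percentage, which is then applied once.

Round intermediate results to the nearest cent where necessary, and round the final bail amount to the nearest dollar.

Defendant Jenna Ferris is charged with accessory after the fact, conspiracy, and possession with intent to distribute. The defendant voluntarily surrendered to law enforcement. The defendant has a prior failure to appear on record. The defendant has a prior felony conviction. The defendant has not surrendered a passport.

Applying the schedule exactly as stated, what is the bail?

$100,501

Base amounts from the schedule: accessory after the fact $33,450; conspiracy $31,500; possession with intent to distribute $13,250.
Stacking rule: highest base plus 10% of each additional charge. Highest is accessory after the fact at $33,450. Additional: $31,500 × 10% = $3,150; $13,250 × 10% = $1,325. Combined base = $33,450 + $4,475 = $37,925.
Net percentage adjustment: +100% −10% +75% = +165%. $37,925 × 2.65 = $100,501.25.
Rounded to the nearest dollar: $100,501.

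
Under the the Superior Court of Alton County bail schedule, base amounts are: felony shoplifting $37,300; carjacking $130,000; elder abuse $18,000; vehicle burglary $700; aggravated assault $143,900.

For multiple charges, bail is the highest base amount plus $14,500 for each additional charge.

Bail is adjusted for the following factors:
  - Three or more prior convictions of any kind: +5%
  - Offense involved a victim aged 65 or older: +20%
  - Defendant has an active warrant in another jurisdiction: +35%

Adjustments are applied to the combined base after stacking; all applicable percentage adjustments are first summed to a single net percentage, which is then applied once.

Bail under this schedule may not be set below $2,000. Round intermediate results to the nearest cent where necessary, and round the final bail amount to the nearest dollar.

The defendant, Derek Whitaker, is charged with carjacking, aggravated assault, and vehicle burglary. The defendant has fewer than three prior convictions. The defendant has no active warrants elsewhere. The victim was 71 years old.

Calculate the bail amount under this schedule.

$207,480

Base amounts from the schedule: carjacking $130,000; aggravated assault $143,900; vehicle burglary $700.
Stacking rule: highest base plus $14,500 per additional charge. Highest is aggravated assault at $143,900; 2 additional charges → +$29,000. Combined base = $172,900.
Offense involved a victim aged 65 or older (+20%): $172,900 × 1.2 = $207,480.
$207,480 is at or above the $2,000 minimum.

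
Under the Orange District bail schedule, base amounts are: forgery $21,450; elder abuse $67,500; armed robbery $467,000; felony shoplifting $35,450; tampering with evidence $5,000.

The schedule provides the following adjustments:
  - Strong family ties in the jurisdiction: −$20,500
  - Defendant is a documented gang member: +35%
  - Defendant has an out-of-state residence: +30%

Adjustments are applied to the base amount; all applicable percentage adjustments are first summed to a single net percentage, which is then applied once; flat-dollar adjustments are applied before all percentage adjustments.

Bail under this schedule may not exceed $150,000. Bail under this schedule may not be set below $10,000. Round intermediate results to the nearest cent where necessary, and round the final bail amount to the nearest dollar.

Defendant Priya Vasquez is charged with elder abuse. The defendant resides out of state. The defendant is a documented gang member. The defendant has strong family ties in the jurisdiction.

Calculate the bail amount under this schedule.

Base amounts from the schedule: elder abuse $67,500.
Single charge. Combined base = $67,500.
Strong family ties in the jurisdiction (−$20,500 flat): $67,500 − $20,500 = $47,000.
Net percentage adjustment: +35% +30% = +65%. $47,000 × 1.65 = $77,550.
$77,550 is within the $150,000 maximum.
$77,550 is at or above the $10,000 minimum.

$77,550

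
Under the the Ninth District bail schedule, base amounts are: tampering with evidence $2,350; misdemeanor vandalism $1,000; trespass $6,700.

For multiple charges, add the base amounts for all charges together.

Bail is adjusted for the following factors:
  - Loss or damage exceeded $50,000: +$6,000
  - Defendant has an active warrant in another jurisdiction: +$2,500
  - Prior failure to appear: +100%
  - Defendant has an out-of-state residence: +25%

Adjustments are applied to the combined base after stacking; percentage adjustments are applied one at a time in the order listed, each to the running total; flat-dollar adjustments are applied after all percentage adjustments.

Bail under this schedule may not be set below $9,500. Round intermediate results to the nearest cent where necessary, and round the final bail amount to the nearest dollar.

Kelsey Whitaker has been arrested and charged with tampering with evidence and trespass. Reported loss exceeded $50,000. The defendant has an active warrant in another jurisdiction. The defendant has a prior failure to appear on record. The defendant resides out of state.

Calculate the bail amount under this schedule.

Base amounts from the schedule: tampering with evidence $2,350; trespass $6,700.
Stacking rule: sum of all bases. $2,350 + $6,700 = $9,050.
Prior failure to appear (+100%): $9,050 × 2 = $18,100.
Defendant has an out-of-state residence (+25%): $18,100 × 1.25 = $22,625.
Loss or damage exceeded $50,000 (+$6,000 flat): $22,625 + $6,000 = $28,625.
Defendant has an active warrant in another jurisdiction (+$2,500 flat): $28,625 + $2,500 = $31,125.
$31,125 is at or above the $9,500 minimum.

$31,125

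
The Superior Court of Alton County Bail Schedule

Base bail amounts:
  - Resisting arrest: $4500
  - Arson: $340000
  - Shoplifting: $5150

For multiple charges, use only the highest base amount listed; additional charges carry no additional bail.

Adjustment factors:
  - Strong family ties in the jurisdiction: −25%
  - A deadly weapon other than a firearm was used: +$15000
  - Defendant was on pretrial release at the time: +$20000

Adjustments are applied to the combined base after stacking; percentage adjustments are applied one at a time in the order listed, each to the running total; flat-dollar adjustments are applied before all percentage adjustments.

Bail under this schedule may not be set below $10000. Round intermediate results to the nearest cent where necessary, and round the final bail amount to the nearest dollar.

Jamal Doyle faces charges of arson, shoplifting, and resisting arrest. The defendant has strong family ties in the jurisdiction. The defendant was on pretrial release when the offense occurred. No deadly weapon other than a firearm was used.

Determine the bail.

$270000

Base amounts from the schedule: arson $340000; shoplifting $5150; resisting arrest $4500.
Stacking rule: use the highest base only. Highest is arson at $340000. Combined base = $340000.
Defendant was on pretrial release at the time (+$20000 flat): $340000 + $20000 = $360000.
Strong family ties in the jurisdiction (−25%): $360000 × 0.75 = $270000.
$270000 is at or above the $10000 minimum.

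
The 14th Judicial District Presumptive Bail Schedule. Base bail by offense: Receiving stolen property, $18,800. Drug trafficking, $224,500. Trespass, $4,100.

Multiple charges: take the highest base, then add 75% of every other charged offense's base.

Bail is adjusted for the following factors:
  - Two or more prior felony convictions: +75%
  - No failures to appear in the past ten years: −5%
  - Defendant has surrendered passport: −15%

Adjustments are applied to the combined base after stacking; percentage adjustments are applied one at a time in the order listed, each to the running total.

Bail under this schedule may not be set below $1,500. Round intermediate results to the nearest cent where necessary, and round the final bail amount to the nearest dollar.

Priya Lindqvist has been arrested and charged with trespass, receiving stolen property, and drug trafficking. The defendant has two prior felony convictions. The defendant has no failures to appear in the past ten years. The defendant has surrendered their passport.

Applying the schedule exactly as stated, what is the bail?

$341,517

Base amounts from the schedule: trespass $4,100; receiving stolen property $18,800; drug trafficking $224,500.
Stacking rule: highest base plus 75% of each additional charge. Highest is drug trafficking at $224,500. Additional: $4,100 × 75% = $3,075; $18,800 × 75% = $14,100. Combined base = $224,500 + $17,175 = $241,675.
Two or more prior felony convictions (+75%): $241,675 × 1.75 = $422,931.25.
No failures to appear in the past ten years (−5%): $422,931.25 × 0.95 = $401,784.69.
Defendant has surrendered passport (−15%): $401,784.69 × 0.85 = $341,516.99.
$341,516.99 is at or above the $1,500 minimum.
Rounded to the nearest dollar: $341,517.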